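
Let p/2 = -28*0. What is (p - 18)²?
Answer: 324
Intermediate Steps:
p = 0 (p = 2*(-28*0) = 2*0 = 0)
(p - 18)² = (0 - 18)² = (-18)² = 324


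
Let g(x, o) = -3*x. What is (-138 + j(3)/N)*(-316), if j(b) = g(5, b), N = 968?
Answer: 10554321/242 ≈ 43613.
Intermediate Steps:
j(b) = -15 (j(b) = -3*5 = -15)
(-138 + j(3)/N)*(-316) = (-138 - 15/968)*(-316) = -133599/968*(-316) = 10554321/242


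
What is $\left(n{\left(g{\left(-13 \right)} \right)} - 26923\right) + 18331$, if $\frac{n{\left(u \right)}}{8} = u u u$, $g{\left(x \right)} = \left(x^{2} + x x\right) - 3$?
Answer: $300754408$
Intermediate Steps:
$g{\left(x \right)} = -3 + 2 x^{2}$ ($g{\left(x \right)} = \left(x^{2} + x^{2}\right) - 3 = 2 x^{2} - 3 = -3 + 2 x^{2}$)
$n{\left(u \right)} = 8 u^{3}$ ($n{\left(u \right)} = 8 u u u = 8 u^{2} u = 8 u^{3}$)
$\left(n{\left(g{\left(-13 \right)} \right)} - 26923\right) + 18331 = \left(8 \left(-3 + 2 \left(-13\right)^{2}\right)^{3} - 26923\right) + 18331 = \left(8 \left(-3 + 2 \cdot 169\right)^{3} - 26923\right) + 18331 = \left(8 \left(-3 + 338\right)^{3} - 26923\right) + 18331 = \left(8 \cdot 335^{3} - 26923\right) + 18331 = \left(8 \cdot 37595375 - 26923\right) + 18331 = \left(300763000 - 26923\right) + 18331 = 300736077 + 18331 = 300754408$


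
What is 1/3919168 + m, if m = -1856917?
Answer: -7277569685055/3919168 ≈ -1.8569e+6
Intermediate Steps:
1/3919168 + m = 1/3919168 - 1856917 = -7277569685055/3919168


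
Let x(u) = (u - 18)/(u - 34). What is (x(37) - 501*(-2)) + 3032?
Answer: 12121/3 ≈ 4040.3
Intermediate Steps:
x(u) = (-18 + u)/(-34 + u)
(x(37) - 501*(-2)) + 3032 = ((-18 + 37)/(-34 + 37) - 501*(-2)) + 3032 = (19/3 + 1002) + 3032 = 3025/3 + 3032 = 12121/3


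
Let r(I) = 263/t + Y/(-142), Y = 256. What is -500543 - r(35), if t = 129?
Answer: -4584475498/9159 ≈ -5.0054e+5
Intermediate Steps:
r(I) = 2161/9159 (r(I) = 263/129 + 256/(-142) = 263*(1/129) + 256*(-1/142) = 263/129 - 128/71 = 2161/9159)
-500543 - r(35) = -500543 - 1*2161/9159 = -500543 - 2161/9159 = -4584475498/9159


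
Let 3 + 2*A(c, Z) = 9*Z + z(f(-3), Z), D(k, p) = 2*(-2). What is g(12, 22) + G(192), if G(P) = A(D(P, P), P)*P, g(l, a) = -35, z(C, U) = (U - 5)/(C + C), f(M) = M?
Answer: 162573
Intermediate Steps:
D(k, p) = -4
z(C, U) = (-5 + U)/(2*C) (z(C, U) = (-5 + U)/((2*C)) = (-5 + U)*(1/(2*C)) = (-5 + U)/(2*C))
A(c, Z) = -13/12 + 53*Z/12 (A(c, Z) = -3/2 + (9*Z + (½)*(-5 + Z)/(-3))/2 = -3/2 + (9*Z + (½)*(-⅓)*(-5 + Z))/2 = -3/2 + (9*Z + (⅚ - Z/6))/2 = -3/2 + (⅚ + 53*Z/6)/2 = -3/2 + (5/12 + 53*Z/12) = -13/12 + 53*Z/12)
G(P) = P*(-13/12 + 53*P/12) (G(P) = (-13/12 + 53*P/12)*P = P*(-13/12 + 53*P/12))
g(12, 22) + G(192) = -35 + (1/12)*192*(-13 + 53*192) = -35 + (1/12)*192*(-13 + 10176) = -35 + (1/12)*192*10163 = -35 + 162608 = 162573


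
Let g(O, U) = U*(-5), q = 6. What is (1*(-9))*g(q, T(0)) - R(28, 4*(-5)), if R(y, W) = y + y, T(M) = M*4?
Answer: -56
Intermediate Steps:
T(M) = 4*M
g(O, U) = -5*U
R(y, W) = 2*y
(1*(-9))*g(q, T(0)) - R(28, 4*(-5)) = (1*(-9))*(-20*0) - 2*28 = -(-45)*0 - 1*56 = -9*0 - 56 = 0 - 56 = -56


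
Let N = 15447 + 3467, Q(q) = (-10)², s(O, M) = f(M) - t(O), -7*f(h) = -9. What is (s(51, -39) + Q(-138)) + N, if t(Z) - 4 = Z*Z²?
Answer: -795478/7 ≈ -1.1364e+5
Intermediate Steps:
t(Z) = 4 + Z³ (t(Z) = 4 + Z*Z² = 4 + Z³)
f(h) = 9/7 (f(h) = -⅐*(-9) = 9/7)
s(O, M) = -19/7 - O³ (s(O, M) = 9/7 - (4 + O³) = 9/7 + (-4 - O³) = -19/7 - O³)
Q(q) = 100
N = 18914
(s(51, -39) + Q(-138)) + N = ((-19/7 - 1*51³) + 100) + 18914 = ((-19/7 - 1*132651) + 100) + 18914 = ((-19/7 - 132651) + 100) + 18914 = (-928576/7 + 100) + 18914 = -927876/7 + 18914 = -795478/7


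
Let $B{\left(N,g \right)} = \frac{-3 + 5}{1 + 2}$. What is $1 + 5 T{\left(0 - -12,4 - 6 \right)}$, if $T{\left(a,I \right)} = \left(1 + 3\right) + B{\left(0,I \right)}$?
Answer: $\frac{73}{3} \approx 24.333$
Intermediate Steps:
$B{\left(N,g \right)} = \frac{2}{3}$
$T{\left(a,I \right)} = \frac{14}{3}$ ($T{\left(a,I \right)} = \left(1 + 3\right) + \frac{2}{3} = 4 + \frac{2}{3} = \frac{14}{3}$)
$1 + 5 T{\left(0 - -12,4 - 6 \right)} = 1 + 5 \cdot \frac{14}{3} = 1 + \frac{70}{3} = \frac{73}{3}$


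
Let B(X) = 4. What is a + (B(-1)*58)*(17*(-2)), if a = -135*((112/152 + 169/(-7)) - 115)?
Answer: 1435976/133 ≈ 10797.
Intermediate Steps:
a = 2485080/133 (a = -135*((112*(1/152) + 169*(-1/7)) - 115) = -135*((14/19 - 169/7) - 115) = -135*(-3113/133 - 115) = -135*(-18408/133) = 2485080/133 ≈ 18685.)
a + (B(-1)*58)*(17*(-2)) = 2485080/133 + (4*58)*(17*(-2)) = 2485080/133 + 232*(-34) = 2485080/133 - 7888 = 1435976/133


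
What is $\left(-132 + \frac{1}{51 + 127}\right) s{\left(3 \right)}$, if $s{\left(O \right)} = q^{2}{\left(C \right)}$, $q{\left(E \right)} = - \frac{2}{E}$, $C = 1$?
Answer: $- \frac{46990}{89} \approx -527.98$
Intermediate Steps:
$s{\left(O \right)} = 4$ ($s{\left(O \right)} = \left(- \frac{2}{1}\right)^{2} = \left(\left(-2\right) 1\right)^{2} = \left(-2\right)^{2} = 4$)
$\left(-132 + \frac{1}{51 + 127}\right) s{\left(3 \right)} = \left(-132 + \frac{1}{51 + 127}\right) 4 = \left(-132 + \frac{1}{178}\right) 4 = \left(- \frac{23495}{178}\right) 4 = - \frac{46990}{89}$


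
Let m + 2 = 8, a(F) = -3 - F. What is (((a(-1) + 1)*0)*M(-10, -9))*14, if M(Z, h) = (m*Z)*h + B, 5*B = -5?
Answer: 0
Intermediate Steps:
B = -1 (B = (1/5)*(-5) = -1)
m = 6 (m = -2 + 8 = 6)
M(Z, h) = -1 + 6*Z*h (M(Z, h) = (6*Z)*h - 1 = 6*Z*h - 1 = -1 + 6*Z*h)
(((a(-1) + 1)*0)*M(-10, -9))*14 = ((((-3 - 1*(-1)) + 1)*0)*(-1 + 6*(-10)*(-9)))*14 = ((((-3 + 1) + 1)*0)*(-1 + 540))*14 = (((-2 + 1)*0)*539)*14 = (-1*0*539)*14 = (0*539)*14 = 0*14 = 0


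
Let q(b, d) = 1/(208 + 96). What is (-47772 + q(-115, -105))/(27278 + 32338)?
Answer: -14522687/18123264 ≈ -0.80133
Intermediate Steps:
q(b, d) = 1/304
(-47772 + q(-115, -105))/(27278 + 32338) = (-47772 + 1/304)/(27278 + 32338) = -14522687/304/59616 = -14522687/304*1/59616 = -14522687/18123264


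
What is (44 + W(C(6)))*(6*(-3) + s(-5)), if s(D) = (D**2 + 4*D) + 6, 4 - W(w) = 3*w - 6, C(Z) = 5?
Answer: -273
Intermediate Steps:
W(w) = 10 - 3*w (W(w) = 4 - (3*w - 6) = 4 - (-6 + 3*w) = 4 + (6 - 3*w) = 10 - 3*w)
s(D) = 6 + D**2 + 4*D
(44 + W(C(6)))*(6*(-3) + s(-5)) = (44 + (10 - 3*5))*(6*(-3) + (6 + (-5)**2 + 4*(-5))) = (44 + (10 - 15))*(-18 + (6 + 25 - 20)) = (44 - 5)*(-18 + 11) = 39*(-7) = -273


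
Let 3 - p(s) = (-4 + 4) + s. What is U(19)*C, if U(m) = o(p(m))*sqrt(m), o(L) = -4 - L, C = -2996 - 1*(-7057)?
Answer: 48732*sqrt(19) ≈ 2.1242e+5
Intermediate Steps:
p(s) = 3 - s (p(s) = 3 - ((-4 + 4) + s) = 3 - (0 + s) = 3 - s)
C = 4061 (C = -2996 + 7057 = 4061)
U(m) = sqrt(m)*(-7 + m) (U(m) = (-4 - (3 - m))*sqrt(m) = (-4 + (-3 + m))*sqrt(m) = (-7 + m)*sqrt(m) = sqrt(m)*(-7 + m))
U(19)*C = (sqrt(19)*(-7 + 19))*4061 = (sqrt(19)*12)*4061 = (12*sqrt(19))*4061 = 48732*sqrt(19)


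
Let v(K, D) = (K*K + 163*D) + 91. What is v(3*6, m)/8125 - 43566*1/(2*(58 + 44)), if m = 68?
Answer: -58604659/276250 ≈ -212.14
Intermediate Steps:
v(K, D) = 91 + K**2 + 163*D (v(K, D) = (K**2 + 163*D) + 91 = 91 + K**2 + 163*D)
v(3*6, m)/8125 - 43566*1/(2*(58 + 44)) = (91 + (3*6)**2 + 163*68)/8125 - 43566*1/(2*(58 + 44)) = (91 + 18**2 + 11084)*(1/8125) - 43566/(102*2) = (91 + 324 + 11084)*(1/8125) - 43566/204 = 11499*(1/8125) - 43566*1/204 = 11499/8125 - 7261/34 = -58604659/276250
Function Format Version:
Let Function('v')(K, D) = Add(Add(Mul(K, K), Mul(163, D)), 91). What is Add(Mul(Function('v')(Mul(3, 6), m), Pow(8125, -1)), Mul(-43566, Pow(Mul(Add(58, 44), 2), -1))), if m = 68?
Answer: Rational(-58604659, 276250) ≈ -212.14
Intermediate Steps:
Function('v')(K, D) = Add(91, Pow(K, 2), Mul(163, D)) (Function('v')(K, D) = Add(Add(Pow(K, 2), Mul(163, D)), 91) = Add(91, Pow(K, 2), Mul(163, D)))
Add(Mul(Function('v')(Mul(3, 6), m), Pow(8125, -1)), Mul(-43566, Pow(Mul(Add(58, 44), 2), -1))) = Add(Mul(Add(91, Pow(Mul(3, 6), 2), Mul(163, 68)), Pow(8125, -1)), Mul(-43566, Pow(Mul(Add(58, 44), 2), -1))) = Add(Mul(Add(91, Pow(18, 2), 11084), Rational(1, 8125)), Mul(-43566, Pow(Mul(102, 2), -1))) = Add(Mul(Add(91, 324, 11084), Rational(1, 8125)), Mul(-43566, Pow(204, -1))) = Add(Mul(11499, Rational(1, 8125)), Mul(-43566, Rational(1, 204))) = Add(Rational(11499, 8125), Rational(-7261, 34)) = Rational(-58604659, 276250)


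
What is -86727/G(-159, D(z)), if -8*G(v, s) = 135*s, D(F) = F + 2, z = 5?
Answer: 231272/315 ≈ 734.20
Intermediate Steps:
D(F) = 2 + F
G(v, s) = -135*s/8
-86727/G(-159, D(z)) = -86727*(-8/(135*(2 + 5))) = -86727/((-135/8*7)) = -86727/(-945/8) = -86727*(-8/945) = 231272/315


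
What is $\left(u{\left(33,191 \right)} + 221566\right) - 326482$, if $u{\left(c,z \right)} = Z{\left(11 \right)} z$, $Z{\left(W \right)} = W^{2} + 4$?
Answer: $-81041$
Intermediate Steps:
$Z{\left(W \right)} = 4 + W^{2}$
$u{\left(c,z \right)} = 125 z$ ($u{\left(c,z \right)} = \left(4 + 11^{2}\right) z = \left(4 + 121\right) z = 125 z$)
$\left(u{\left(33,191 \right)} + 221566\right) - 326482 = \left(125 \cdot 191 + 221566\right) - 326482 = \left(23875 + 221566\right) - 326482 = 245441 - 326482 = -81041$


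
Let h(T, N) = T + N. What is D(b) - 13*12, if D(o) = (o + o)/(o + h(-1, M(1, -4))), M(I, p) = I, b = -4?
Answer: -154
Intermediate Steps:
h(T, N) = N + T
D(o) = 2 (D(o) = (o + o)/(o + (1 - 1)) = (2*o)/(o + 0) = (2*o)/o = 2)
D(b) - 13*12 = 2 - 13*12 = 2 - 156 = -154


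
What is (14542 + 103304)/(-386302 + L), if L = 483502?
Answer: 6547/5400 ≈ 1.2124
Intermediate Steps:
(14542 + 103304)/(-386302 + L) = (14542 + 103304)/(-386302 + 483502) = 117846/97200 = 117846*(1/97200) = 6547/5400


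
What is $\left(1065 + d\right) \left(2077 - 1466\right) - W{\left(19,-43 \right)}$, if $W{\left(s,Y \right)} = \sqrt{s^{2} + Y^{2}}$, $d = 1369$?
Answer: $1487174 - \sqrt{2210} \approx 1.4871 \cdot 10^{6}$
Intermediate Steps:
$W{\left(s,Y \right)} = \sqrt{Y^{2} + s^{2}}$
$\left(1065 + d\right) \left(2077 - 1466\right) - W{\left(19,-43 \right)} = \left(1065 + 1369\right) \left(2077 - 1466\right) - \sqrt{\left(-43\right)^{2} + 19^{2}} = 2434 \cdot 611 - \sqrt{1849 + 361} = 1487174 - \sqrt{2210}$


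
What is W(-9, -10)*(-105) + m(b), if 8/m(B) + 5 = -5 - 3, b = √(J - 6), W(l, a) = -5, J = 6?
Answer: 6817/13 ≈ 524.38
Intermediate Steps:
b = 0 (b = √(6 - 6) = √0 = 0)
m(B) = -8/13 (m(B) = 8/(-5 + (-5 - 3)) = 8/(-5 - 8) = 8/(-13) = 8*(-1/13) = -8/13)
W(-9, -10)*(-105) + m(b) = -5*(-105) - 8/13 = 525 - 8/13 = 6817/13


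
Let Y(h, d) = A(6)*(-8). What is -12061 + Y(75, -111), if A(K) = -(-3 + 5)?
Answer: -12045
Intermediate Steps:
A(K) = -2 (A(K) = -1*2 = -2)
Y(h, d) = 16 (Y(h, d) = -2*(-8) = 16)
-12061 + Y(75, -111) = -12061 + 16 = -12045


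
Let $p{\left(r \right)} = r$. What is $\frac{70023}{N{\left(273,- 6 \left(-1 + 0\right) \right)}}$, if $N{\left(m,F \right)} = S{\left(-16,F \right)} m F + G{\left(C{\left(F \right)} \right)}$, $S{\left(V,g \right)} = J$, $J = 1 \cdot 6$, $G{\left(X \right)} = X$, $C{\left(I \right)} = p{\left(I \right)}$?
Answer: $\frac{23341}{3278} \approx 7.1205$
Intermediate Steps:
$C{\left(I \right)} = I$
$J = 6$
$S{\left(V,g \right)} = 6$
$N{\left(m,F \right)} = F + 6 F m$ ($N{\left(m,F \right)} = 6 m F + F = 6 F m + F = F + 6 F m$)
$\frac{70023}{N{\left(273,- 6 \left(-1 + 0\right) \right)}} = \frac{70023}{- 6 \left(-1 + 0\right) \left(1 + 6 \cdot 273\right)} = \frac{70023}{\left(-6\right) \left(-1\right) \left(1 + 1638\right)} = \frac{70023}{6 \cdot 1639} = \frac{70023}{9834} = 70023 \cdot \frac{1}{9834} = \frac{23341}{3278}$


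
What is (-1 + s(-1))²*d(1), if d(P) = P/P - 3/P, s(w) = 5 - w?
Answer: -50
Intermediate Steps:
d(P) = 1 - 3/P
(-1 + s(-1))²*d(1) = (-1 + (5 - 1*(-1)))²*((-3 + 1)/1) = (-1 + (5 + 1))²*(1*(-2)) = (-1 + 6)²*(-2) = 5²*(-2) = 25*(-2) = -50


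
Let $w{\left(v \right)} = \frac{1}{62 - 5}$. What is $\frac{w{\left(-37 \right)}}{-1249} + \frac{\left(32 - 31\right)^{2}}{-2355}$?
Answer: $- \frac{8172}{18628835} \approx -0.00043867$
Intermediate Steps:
$w{\left(v \right)} = \frac{1}{57}$
$\frac{w{\left(-37 \right)}}{-1249} + \frac{\left(32 - 31\right)^{2}}{-2355} = \frac{1}{57 \left(-1249\right)} + \frac{\left(32 - 31\right)^{2}}{-2355} = \frac{1}{57} \left(- \frac{1}{1249}\right) + 1^{2} \left(- \frac{1}{2355}\right) = - \frac{1}{71193} + 1 \left(- \frac{1}{2355}\right) = - \frac{1}{71193} - \frac{1}{2355} = - \frac{8172}{18628835}$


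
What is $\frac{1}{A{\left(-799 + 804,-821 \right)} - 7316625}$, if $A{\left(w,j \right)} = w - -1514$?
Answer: $- \frac{1}{7315106} \approx -1.367 \cdot 10^{-7}$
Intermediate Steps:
$A{\left(w,j \right)} = 1514 + w$ ($A{\left(w,j \right)} = w + 1514 = 1514 + w$)
$\frac{1}{A{\left(-799 + 804,-821 \right)} - 7316625} = \frac{1}{\left(1514 + \left(-799 + 804\right)\right) - 7316625} = \frac{1}{\left(1514 + 5\right) - 7316625} = \frac{1}{1519 - 7316625} = \frac{1}{-7315106} = - \frac{1}{7315106}$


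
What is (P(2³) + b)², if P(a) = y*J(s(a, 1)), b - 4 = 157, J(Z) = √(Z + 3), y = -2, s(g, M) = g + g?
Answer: 25997 - 644*√19 ≈ 23190.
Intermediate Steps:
s(g, M) = 2*g
J(Z) = √(3 + Z)
b = 161 (b = 4 + 157 = 161)
P(a) = -2*√(3 + 2*a)
(P(2³) + b)² = (-2*√(3 + 2*2³) + 161)² = (-2*√(3 + 2*8) + 161)² = (-2*√(3 + 16) + 161)² = (-2*√19 + 161)² = (161 - 2*√19)²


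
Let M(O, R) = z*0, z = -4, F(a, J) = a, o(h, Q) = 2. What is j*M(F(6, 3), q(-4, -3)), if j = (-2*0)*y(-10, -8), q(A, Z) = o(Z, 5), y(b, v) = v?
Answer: 0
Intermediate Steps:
q(A, Z) = 2
M(O, R) = 0 (M(O, R) = -4*0 = 0)
j = 0 (j = -2*0*(-8) = 0*(-8) = 0)
j*M(F(6, 3), q(-4, -3)) = 0*0 = 0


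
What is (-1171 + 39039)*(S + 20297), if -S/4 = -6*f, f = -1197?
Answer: -319265108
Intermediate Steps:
S = -28728 (S = -(-24)*(-1197) = -4*7182 = -28728)
(-1171 + 39039)*(S + 20297) = (-1171 + 39039)*(-28728 + 20297) = 37868*(-8431) = -319265108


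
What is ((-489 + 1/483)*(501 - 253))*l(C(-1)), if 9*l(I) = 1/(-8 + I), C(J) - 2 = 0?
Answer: 29287064/13041 ≈ 2245.8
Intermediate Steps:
C(J) = 2 (C(J) = 2 + 0 = 2)
l(I) = 1/(9*(-8 + I))
((-489 + 1/483)*(501 - 253))*l(C(-1)) = ((-489 + 1/483)*(501 - 253))*(1/(9*(-8 + 2))) = ((-489 + 1/483)*248)*((1/9)/(-6)) = (-236186/483*248)*((1/9)*(-1/6)) = -58574128/483*(-1/54) = 29287064/13041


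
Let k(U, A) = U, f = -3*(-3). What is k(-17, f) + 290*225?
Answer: 65233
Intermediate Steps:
f = 9
k(-17, f) + 290*225 = -17 + 290*225 = -17 + 65250 = 65233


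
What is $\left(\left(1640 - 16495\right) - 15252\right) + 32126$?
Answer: $2019$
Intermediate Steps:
$\left(\left(1640 - 16495\right) - 15252\right) + 32126 = \left(-14855 - 15252\right) + 32126 = -30107 + 32126 = 2019$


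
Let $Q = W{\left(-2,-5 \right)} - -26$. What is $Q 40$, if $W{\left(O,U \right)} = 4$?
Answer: $1200$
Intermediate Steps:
$Q = 30$ ($Q = 4 - -26 = 4 + 26 = 30$)
$Q 40 = 30 \cdot 40 = 1200$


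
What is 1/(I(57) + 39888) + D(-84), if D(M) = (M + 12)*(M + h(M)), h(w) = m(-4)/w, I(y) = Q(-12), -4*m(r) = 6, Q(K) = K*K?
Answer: 1694434471/280224 ≈ 6046.7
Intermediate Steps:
Q(K) = K²
m(r) = -3/2 (m(r) = -¼*6 = -3/2)
I(y) = 144 (I(y) = (-12)² = 144)
h(w) = -3/(2*w)
D(M) = (12 + M)*(M - 3/(2*M)) (D(M) = (M + 12)*(M - 3/(2*M)) = (12 + M)*(M - 3/(2*M)))
1/(I(57) + 39888) + D(-84) = 1/(144 + 39888) + (-3/2 + (-84)² - 18/(-84) + 12*(-84)) = 1/40032 + (-3/2 + 7056 - 18*(-1/84) - 1008) = 1/40032 + (-3/2 + 7056 + 3/14 - 1008) = 1/40032 + 42327/7 = 1694434471/280224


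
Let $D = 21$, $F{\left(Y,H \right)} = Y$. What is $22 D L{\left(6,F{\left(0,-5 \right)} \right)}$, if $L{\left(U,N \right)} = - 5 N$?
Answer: $0$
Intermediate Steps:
$22 D L{\left(6,F{\left(0,-5 \right)} \right)} = 22 \cdot 21 \left(\left(-5\right) 0\right) = 462 \cdot 0 = 0$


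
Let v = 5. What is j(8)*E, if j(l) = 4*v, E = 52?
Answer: 1040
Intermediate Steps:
j(l) = 20 (j(l) = 4*5 = 20)
j(8)*E = 20*52 = 1040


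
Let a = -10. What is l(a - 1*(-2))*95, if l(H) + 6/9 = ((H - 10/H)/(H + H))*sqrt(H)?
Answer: -190/3 + 2565*I*sqrt(2)/32 ≈ -63.333 + 113.36*I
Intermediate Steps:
l(H) = -2/3 + (H - 10/H)/(2*sqrt(H)) (l(H) = -2/3 + ((H - 10/H)/(H + H))*sqrt(H) = -2/3 + ((H - 10/H)/((2*H)))*sqrt(H) = -2/3 + ((H - 10/H)*(1/(2*H)))*sqrt(H) = -2/3 + ((H - 10/H)/(2*H))*sqrt(H) = -2/3 + (H - 10/H)/(2*sqrt(H)))
l(a - 1*(-2))*95 = (-2/3 + sqrt(-10 - 1*(-2))/2 - 5/(-10 - 1*(-2))**(3/2))*95 = (-2/3 + sqrt(-10 + 2)/2 - 5/(-10 + 2)**(3/2))*95 = (-2/3 + sqrt(-8)/2 - 5*I*sqrt(2)/32)*95 = (-2/3 + (2*I*sqrt(2))/2 - 5*I*sqrt(2)/32)*95 = (-2/3 + I*sqrt(2) - 5*I*sqrt(2)/32)*95 = (-2/3 + 27*I*sqrt(2)/32)*95 = -190/3 + 2565*I*sqrt(2)/32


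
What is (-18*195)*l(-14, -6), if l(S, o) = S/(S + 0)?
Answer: -3510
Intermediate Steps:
l(S, o) = 1 (l(S, o) = S/S = 1)
(-18*195)*l(-14, -6) = -18*195*1 = -3510*1 = -3510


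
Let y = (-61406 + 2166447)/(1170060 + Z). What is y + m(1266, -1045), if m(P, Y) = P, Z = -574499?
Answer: 756085267/595561 ≈ 1269.5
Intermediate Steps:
y = 2105041/595561 (y = (-61406 + 2166447)/(1170060 - 574499) = 2105041/595561 ≈ 3.5345)
y + m(1266, -1045) = 2105041/595561 + 1266 = 756085267/595561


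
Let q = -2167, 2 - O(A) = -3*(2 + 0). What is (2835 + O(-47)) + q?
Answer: 676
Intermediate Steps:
O(A) = 8 (O(A) = 2 - (-3)*(2 + 0) = 2 - (-3)*2 = 2 - 1*(-6) = 2 + 6 = 8)
(2835 + O(-47)) + q = (2835 + 8) - 2167 = 2843 - 2167 = 676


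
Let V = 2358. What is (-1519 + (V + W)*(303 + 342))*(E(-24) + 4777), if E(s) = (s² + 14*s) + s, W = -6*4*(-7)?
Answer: 8127360743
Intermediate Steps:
W = 168 (W = -24*(-7) = 168)
E(s) = s² + 15*s
(-1519 + (V + W)*(303 + 342))*(E(-24) + 4777) = (-1519 + (2358 + 168)*(303 + 342))*(-24*(15 - 24) + 4777) = (-1519 + 2526*645)*(-24*(-9) + 4777) = (-1519 + 1629270)*(216 + 4777) = 1627751*4993 = 8127360743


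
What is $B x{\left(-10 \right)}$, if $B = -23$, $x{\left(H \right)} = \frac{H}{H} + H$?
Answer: $207$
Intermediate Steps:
$x{\left(H \right)} = 1 + H$
$B x{\left(-10 \right)} = - 23 \left(1 - 10\right) = \left(-23\right) \left(-9\right) = 207$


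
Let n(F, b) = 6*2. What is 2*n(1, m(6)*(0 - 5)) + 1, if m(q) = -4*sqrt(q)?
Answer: 25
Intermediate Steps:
n(F, b) = 12
2*n(1, m(6)*(0 - 5)) + 1 = 2*12 + 1 = 24 + 1 = 25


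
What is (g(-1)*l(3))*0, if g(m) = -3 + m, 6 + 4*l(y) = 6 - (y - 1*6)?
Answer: 0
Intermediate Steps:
l(y) = 3/2 - y/4 (l(y) = -3/2 + (6 - (y - 1*6))/4 = -3/2 + (6 - (y - 6))/4 = -3/2 + (6 - (-6 + y))/4 = -3/2 + (6 + (6 - y))/4 = -3/2 + (12 - y)/4 = -3/2 + (3 - y/4) = 3/2 - y/4)
(g(-1)*l(3))*0 = ((-3 - 1)*(3/2 - 1/4*3))*0 = -4*(3/2 - 3/4)*0 = -4*3/4*0 = -3*0 = 0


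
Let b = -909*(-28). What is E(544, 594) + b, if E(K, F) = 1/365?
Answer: 9289981/365 ≈ 25452.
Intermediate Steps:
E(K, F) = 1/365
b = 25452
E(544, 594) + b = 1/365 + 25452 = 9289981/365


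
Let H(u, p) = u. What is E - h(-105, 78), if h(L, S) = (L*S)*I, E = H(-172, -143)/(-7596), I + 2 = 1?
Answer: -15552767/1899 ≈ -8190.0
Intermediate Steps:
I = -1 (I = -2 + 1 = -1)
E = 43/1899 (E = -172/(-7596) = -172*(-1/7596) = 43/1899 ≈ 0.022644)
h(L, S) = -L*S (h(L, S) = (L*S)*(-1) = -L*S)
E - h(-105, 78) = 43/1899 - (-1)*(-105)*78 = 43/1899 - 1*8190 = 43/1899 - 8190 = -15552767/1899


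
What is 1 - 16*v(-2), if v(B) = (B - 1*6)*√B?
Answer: 1 + 128*I*√2 ≈ 1.0 + 181.02*I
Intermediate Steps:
v(B) = √B*(-6 + B) (v(B) = (B - 6)*√B = (-6 + B)*√B = √B*(-6 + B))
1 - 16*v(-2) = 1 - 16*√(-2)*(-6 - 2) = 1 - 16*I*√2*(-8) = 1 - (-128)*I*√2 = 1 + 128*I*√2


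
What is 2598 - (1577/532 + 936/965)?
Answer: 70091657/27020 ≈ 2594.1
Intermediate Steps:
2598 - (1577/532 + 936/965) = 2598 - (1577*(1/532) + 936*(1/965)) = 2598 - (83/28 + 936/965) = 2598 - 1*106303/27020 = 2598 - 106303/27020 = 70091657/27020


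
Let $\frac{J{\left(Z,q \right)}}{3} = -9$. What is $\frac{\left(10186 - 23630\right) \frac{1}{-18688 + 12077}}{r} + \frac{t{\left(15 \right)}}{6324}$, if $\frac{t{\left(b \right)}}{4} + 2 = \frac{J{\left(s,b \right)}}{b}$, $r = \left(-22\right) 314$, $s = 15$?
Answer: $- \frac{243495448}{90252942285} \approx -0.0026979$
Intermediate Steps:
$J{\left(Z,q \right)} = -27$ ($J{\left(Z,q \right)} = 3 \left(-9\right) = -27$)
$r = -6908$
$t{\left(b \right)} = -8 - \frac{108}{b}$ ($t{\left(b \right)} = -8 + 4 \left(- \frac{27}{b}\right) = -8 - \frac{108}{b}$)
$\frac{\left(10186 - 23630\right) \frac{1}{-18688 + 12077}}{r} + \frac{t{\left(15 \right)}}{6324} = \frac{\left(10186 - 23630\right) \frac{1}{-18688 + 12077}}{-6908} + \frac{-8 - \frac{108}{15}}{6324} = - \frac{13444}{-6611} \left(- \frac{1}{6908}\right) + \left(-8 - \frac{36}{5}\right) \frac{1}{6324} = \left(-13444\right) \left(- \frac{1}{6611}\right) \left(- \frac{1}{6908}\right) + \left(-8 - \frac{36}{5}\right) \frac{1}{6324} = \frac{13444}{6611} \left(- \frac{1}{6908}\right) - \frac{19}{7905} = - \frac{3361}{11417197} - \frac{19}{7905} = - \frac{243495448}{90252942285}$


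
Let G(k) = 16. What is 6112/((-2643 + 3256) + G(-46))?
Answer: 6112/629 ≈ 9.7170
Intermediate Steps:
6112/((-2643 + 3256) + G(-46)) = 6112/((-2643 + 3256) + 16) = 6112/(613 + 16) = 6112/629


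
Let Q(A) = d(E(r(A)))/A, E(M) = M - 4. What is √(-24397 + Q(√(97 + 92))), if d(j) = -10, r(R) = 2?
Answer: √(-10759077 - 70*√21)/21 ≈ 156.2*I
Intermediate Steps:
E(M) = -4 + M
Q(A) = -10/A
√(-24397 + Q(√(97 + 92))) = √(-24397 - 10/√(97 + 92)) = √(-24397 - 10*√21/63)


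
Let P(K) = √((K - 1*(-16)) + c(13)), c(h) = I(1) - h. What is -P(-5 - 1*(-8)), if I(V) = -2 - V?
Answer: -√3 ≈ -1.7320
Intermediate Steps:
c(h) = -3 - h (c(h) = (-2 - 1*1) - h = (-2 - 1) - h = -3 - h)
P(K) = √K (P(K) = √((K - 1*(-16)) + (-3 - 1*13)) = √((K + 16) + (-3 - 13)) = √((16 + K) - 16) = √K)
-P(-5 - 1*(-8)) = -√(-5 - 1*(-8)) = -√(-5 + 8) = -√3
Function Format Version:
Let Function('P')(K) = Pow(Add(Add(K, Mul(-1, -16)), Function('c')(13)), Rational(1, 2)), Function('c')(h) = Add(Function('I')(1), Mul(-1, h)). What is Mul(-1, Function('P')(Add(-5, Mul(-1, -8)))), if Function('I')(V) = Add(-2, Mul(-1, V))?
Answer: Mul(-1, Pow(3, Rational(1, 2))) ≈ -1.7320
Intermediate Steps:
Function('c')(h) = Add(-3, Mul(-1, h)) (Function('c')(h) = Add(Add(-2, Mul(-1, 1)), Mul(-1, h)) = Add(Add(-2, -1), Mul(-1, h)) = Add(-3, Mul(-1, h)))
Function('P')(K) = Pow(K, Rational(1, 2)) (Function('P')(K) = Pow(Add(Add(K, Mul(-1, -16)), Add(-3, Mul(-1, 13))), Rational(1, 2)) = Pow(Add(Add(K, 16), Add(-3, -13)), Rational(1, 2)) = Pow(Add(Add(16, K), -16), Rational(1, 2)) = Pow(K, Rational(1, 2)))
Mul(-1, Function('P')(Add(-5, Mul(-1, -8)))) = Mul(-1, Pow(Add(-5, Mul(-1, -8)), Rational(1, 2))) = Mul(-1, Pow(Add(-5, 8), Rational(1, 2))) = Mul(-1, Pow(3, Rational(1, 2)))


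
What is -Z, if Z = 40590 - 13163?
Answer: -27427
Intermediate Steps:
Z = 27427
-Z = -1*27427 = -27427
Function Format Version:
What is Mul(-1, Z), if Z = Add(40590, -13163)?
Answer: -27427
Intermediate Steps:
Z = 27427
Mul(-1, Z) = Mul(-1, 27427) = -27427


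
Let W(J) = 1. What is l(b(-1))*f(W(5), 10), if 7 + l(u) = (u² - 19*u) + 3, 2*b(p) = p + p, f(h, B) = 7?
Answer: 112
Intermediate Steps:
b(p) = p (b(p) = (p + p)/2 = (2*p)/2 = p)
l(u) = -4 + u² - 19*u (l(u) = -7 + ((u² - 19*u) + 3) = -7 + (3 + u² - 19*u) = -4 + u² - 19*u)
l(b(-1))*f(W(5), 10) = (-4 + (-1)² - 19*(-1))*7 = (-4 + 1 + 19)*7 = 16*7 = 112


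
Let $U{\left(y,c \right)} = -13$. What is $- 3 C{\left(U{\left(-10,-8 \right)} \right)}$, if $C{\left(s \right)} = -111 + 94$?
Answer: $51$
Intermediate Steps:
$C{\left(s \right)} = -17$
$- 3 C{\left(U{\left(-10,-8 \right)} \right)} = \left(-3\right) \left(-17\right) = 51$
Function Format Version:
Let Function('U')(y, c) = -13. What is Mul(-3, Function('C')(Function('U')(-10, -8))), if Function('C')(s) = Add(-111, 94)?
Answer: 51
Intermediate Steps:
Function('C')(s) = -17
Mul(-3, Function('C')(Function('U')(-10, -8))) = Mul(-3, -17) = 51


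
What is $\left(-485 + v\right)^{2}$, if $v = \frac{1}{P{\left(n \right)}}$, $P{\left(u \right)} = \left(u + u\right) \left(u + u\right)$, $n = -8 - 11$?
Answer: $\frac{490474714921}{2085136} \approx 2.3522 \cdot 10^{5}$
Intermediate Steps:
$n = -19$ ($n = -8 - 11 = -19$)
$P{\left(u \right)} = 4 u^{2}$ ($P{\left(u \right)} = 2 u 2 u = 4 u^{2}$)
$v = \frac{1}{1444}$ ($v = \frac{1}{4 \left(-19\right)^{2}} = \frac{1}{4 \cdot 361} = \frac{1}{1444} \approx 0.00069252$)
$\left(-485 + v\right)^{2} = \left(-485 + \frac{1}{1444}\right)^{2} = \left(- \frac{700339}{1444}\right)^{2} = \frac{490474714921}{2085136}$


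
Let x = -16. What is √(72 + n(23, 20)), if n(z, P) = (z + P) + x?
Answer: 3*√11 ≈ 9.9499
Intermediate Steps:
n(z, P) = -16 + P + z (n(z, P) = (z + P) - 16 = (P + z) - 16 = -16 + P + z)
√(72 + n(23, 20)) = √(72 + (-16 + 20 + 23)) = √(72 + 27) = √99 = 3*√11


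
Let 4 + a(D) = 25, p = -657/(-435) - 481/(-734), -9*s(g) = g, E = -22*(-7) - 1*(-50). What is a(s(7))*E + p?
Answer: 456176611/106430 ≈ 4286.2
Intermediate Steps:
E = 204 (E = 154 + 50 = 204)
s(g) = -g/9
p = 230491/106430 (p = -657*(-1/435) - 481*(-1/734) = 219/145 + 481/734 = 230491/106430 ≈ 2.1657)
a(D) = 21 (a(D) = -4 + 25 = 21)
a(s(7))*E + p = 21*204 + 230491/106430 = 4284 + 230491/106430 = 456176611/106430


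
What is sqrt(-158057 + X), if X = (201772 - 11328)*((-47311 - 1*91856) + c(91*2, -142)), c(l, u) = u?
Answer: 3*I*sqrt(2947857917) ≈ 1.6288e+5*I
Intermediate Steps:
X = -26530563196 (X = (201772 - 11328)*((-47311 - 1*91856) - 142) = 190444*((-47311 - 91856) - 142) = 190444*(-139167 - 142) = 190444*(-139309) = -26530563196)
sqrt(-158057 + X) = sqrt(-158057 - 26530563196) = sqrt(-26530721253) = 3*I*sqrt(2947857917)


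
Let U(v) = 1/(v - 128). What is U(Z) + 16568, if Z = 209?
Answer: 1342009/81 ≈ 16568.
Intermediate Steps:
U(v) = 1/(-128 + v)
U(Z) + 16568 = 1/(-128 + 209) + 16568 = 1/81 + 16568 = 1342009/81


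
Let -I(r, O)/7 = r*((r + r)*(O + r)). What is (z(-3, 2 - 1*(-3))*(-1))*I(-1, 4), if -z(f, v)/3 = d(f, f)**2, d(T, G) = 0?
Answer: 0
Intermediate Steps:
z(f, v) = 0 (z(f, v) = -3*0**2 = -3*0 = 0)
I(r, O) = -14*r**2*(O + r) (I(r, O) = -7*r*(r + r)*(O + r) = -7*r*(2*r)*(O + r) = -7*r*2*r*(O + r) = -14*r**2*(O + r))
(z(-3, 2 - 1*(-3))*(-1))*I(-1, 4) = (0*(-1))*(14*(-1)**2*(-1*4 - 1*(-1))) = 0*(14*1*(-4 + 1)) = 0*(14*1*(-3)) = 0*(-42) = 0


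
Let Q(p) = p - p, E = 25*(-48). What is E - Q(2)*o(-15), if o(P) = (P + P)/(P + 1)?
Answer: -1200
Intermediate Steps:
o(P) = 2*P/(1 + P) (o(P) = (2*P)/(1 + P) = 2*P/(1 + P))
E = -1200
Q(p) = 0
E - Q(2)*o(-15) = -1200 - 0*2*(-15)/(1 - 15) = -1200 - 0*2*(-15)/(-14) = -1200 - 0*2*(-15)*(-1/14) = -1200 - 0*15/7 = -1200 - 1*0 = -1200 + 0 = -1200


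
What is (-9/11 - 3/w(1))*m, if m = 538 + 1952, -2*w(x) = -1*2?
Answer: -104580/11 ≈ -9507.3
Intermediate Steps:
w(x) = 1 (w(x) = -(-1)*2/2 = -½*(-2) = 1)
m = 2490
(-9/11 - 3/w(1))*m = (-9/11 - 3/1)*2490 = (-9*1/11 - 3*1)*2490 = (-9/11 - 3)*2490 = -42/11*2490 = -104580/11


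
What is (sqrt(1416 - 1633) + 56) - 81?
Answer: -25 + I*sqrt(217) ≈ -25.0 + 14.731*I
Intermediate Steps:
(sqrt(1416 - 1633) + 56) - 81 = (sqrt(-217) + 56) - 81 = (I*sqrt(217) + 56) - 81 = (56 + I*sqrt(217)) - 81 = -25 + I*sqrt(217)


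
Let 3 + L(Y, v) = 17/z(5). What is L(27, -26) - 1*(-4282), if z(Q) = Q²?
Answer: 106992/25 ≈ 4279.7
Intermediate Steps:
L(Y, v) = -58/25 (L(Y, v) = -3 + 17/(5²) = -3 + 17/25 = -58/25)
L(27, -26) - 1*(-4282) = -58/25 - 1*(-4282) = -58/25 + 4282 = 106992/25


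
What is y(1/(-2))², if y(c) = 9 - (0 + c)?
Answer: 361/4 ≈ 90.250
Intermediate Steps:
y(c) = 9 - c
y(1/(-2))² = (9 - 1/(-2))² = (9 - 1*(-½))² = (9 + ½)² = (19/2)² = 361/4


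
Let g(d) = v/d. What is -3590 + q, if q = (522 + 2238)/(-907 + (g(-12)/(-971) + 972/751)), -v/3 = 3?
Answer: -9492259046710/2641840793 ≈ -3593.0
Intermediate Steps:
v = -9 (v = -3*3 = -9)
g(d) = -9/d
q = -8050599840/2641840793 (q = (522 + 2238)/(-907 + (-9/(-12)/(-971) + 972/751)) = 2760/(-907 + (-9*(-1/12)*(-1/971) + 972*(1/751))) = 2760/(-907 + ((¾)*(-1/971) + 972/751)) = 2760/(-907 + (-3/3884 + 972/751)) = 2760/(-907 + 3772995/2916884) = 2760/(-2641840793/2916884) = 2760*(-2916884/2641840793) = -8050599840/2641840793 ≈ -3.0473)
-3590 + q = -3590 - 8050599840/2641840793 = -9492259046710/2641840793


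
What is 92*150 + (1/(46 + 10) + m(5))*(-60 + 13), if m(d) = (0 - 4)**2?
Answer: 730641/56 ≈ 13047.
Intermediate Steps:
m(d) = 16 (m(d) = (-4)**2 = 16)
92*150 + (1/(46 + 10) + m(5))*(-60 + 13) = 92*150 + (1/(46 + 10) + 16)*(-60 + 13) = 13800 + (1/56 + 16)*(-47) = 13800 + (897/56)*(-47) = 13800 - 42159/56 = 730641/56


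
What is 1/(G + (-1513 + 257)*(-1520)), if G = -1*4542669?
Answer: -1/2633549 ≈ -3.7972e-7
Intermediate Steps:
G = -4542669
1/(G + (-1513 + 257)*(-1520)) = 1/(-4542669 + (-1513 + 257)*(-1520)) = 1/(-4542669 - 1256*(-1520)) = 1/(-4542669 + 1909120) = 1/(-2633549) = -1/2633549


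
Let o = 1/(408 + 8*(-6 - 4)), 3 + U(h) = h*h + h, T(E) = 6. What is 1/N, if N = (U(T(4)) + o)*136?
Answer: 41/217481 ≈ 0.00018852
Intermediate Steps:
U(h) = -3 + h + h² (U(h) = -3 + (h*h + h) = -3 + (h² + h) = -3 + (h + h²) = -3 + h + h²)
o = 1/328 (o = 1/(408 + 8*(-10)) = 1/(408 - 80) = 1/328 ≈ 0.0030488)
N = 217481/41 (N = ((-3 + 6 + 6²) + 1/328)*136 = ((-3 + 6 + 36) + 1/328)*136 = (39 + 1/328)*136 = (12793/328)*136 = 217481/41 ≈ 5304.4)
1/N = 1/(217481/41) = 41/217481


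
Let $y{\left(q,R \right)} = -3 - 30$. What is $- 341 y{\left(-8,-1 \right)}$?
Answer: $11253$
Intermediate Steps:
$y{\left(q,R \right)} = -33$ ($y{\left(q,R \right)} = -3 - 30 = -33$)
$- 341 y{\left(-8,-1 \right)} = \left(-341\right) \left(-33\right) = 11253$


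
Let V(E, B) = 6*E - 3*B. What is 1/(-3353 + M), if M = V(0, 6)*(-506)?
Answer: 1/5755 ≈ 0.00017376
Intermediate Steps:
V(E, B) = -3*B + 6*E
M = 9108 (M = (-3*6 + 6*0)*(-506) = (-18 + 0)*(-506) = -18*(-506) = 9108)
1/(-3353 + M) = 1/(-3353 + 9108) = 1/5755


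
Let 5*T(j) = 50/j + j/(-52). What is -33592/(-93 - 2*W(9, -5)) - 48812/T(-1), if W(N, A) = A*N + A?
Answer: 1532232/18193 ≈ 84.221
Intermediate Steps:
T(j) = 10/j - j/260 (T(j) = (50/j + j/(-52))/5 = (50/j + j*(-1/52))/5 = (50/j - j/52)/5 = 10/j - j/260)
W(N, A) = A + A*N
-33592/(-93 - 2*W(9, -5)) - 48812/T(-1) = -33592/(-93 - (-10)*(1 + 9)) - 48812/(10/(-1) - 1/260*(-1)) = -33592/(-93 - (-10)*10) - 48812/(10*(-1) + 1/260) = -33592/(-93 - 2*(-50)) - 48812/(-10 + 1/260) = -33592/(-93 + 100) - 48812/(-2599/260) = -33592/7 - 48812*(-260/2599) = -33592*⅐ + 12691120/2599 = -33592/7 + 12691120/2599 = 1532232/18193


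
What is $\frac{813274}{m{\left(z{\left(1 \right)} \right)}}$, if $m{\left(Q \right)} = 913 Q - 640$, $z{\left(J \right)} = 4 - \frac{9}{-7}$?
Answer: $\frac{5692918}{29301} \approx 194.29$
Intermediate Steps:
$z{\left(J \right)} = \frac{37}{7}$ ($z{\left(J \right)} = 4 - 9 \left(- \frac{1}{7}\right) = 4 - - \frac{9}{7} = 4 + \frac{9}{7} = \frac{37}{7}$)
$m{\left(Q \right)} = -640 + 913 Q$
$\frac{813274}{m{\left(z{\left(1 \right)} \right)}} = \frac{813274}{-640 + 913 \cdot \frac{37}{7}} = \frac{813274}{-640 + \frac{33781}{7}} = \frac{813274}{\frac{29301}{7}} = 813274 \cdot \frac{7}{29301} = \frac{5692918}{29301}$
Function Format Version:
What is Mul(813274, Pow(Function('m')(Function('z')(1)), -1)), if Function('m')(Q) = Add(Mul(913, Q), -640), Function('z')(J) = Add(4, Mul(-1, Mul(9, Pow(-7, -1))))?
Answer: Rational(5692918, 29301) ≈ 194.29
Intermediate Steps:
Function('z')(J) = Rational(37, 7) (Function('z')(J) = Add(4, Mul(-1, Mul(9, Rational(-1, 7)))) = Add(4, Mul(-1, Rational(-9, 7))) = Add(4, Rational(9, 7)) = Rational(37, 7))
Function('m')(Q) = Add(-640, Mul(913, Q))
Mul(813274, Pow(Function('m')(Function('z')(1)), -1)) = Mul(813274, Pow(Add(-640, Mul(913, Rational(37, 7))), -1)) = Mul(813274, Pow(Add(-640, Rational(33781, 7)), -1)) = Mul(813274, Pow(Rational(29301, 7), -1)) = Mul(813274, Rational(7, 29301)) = Rational(5692918, 29301)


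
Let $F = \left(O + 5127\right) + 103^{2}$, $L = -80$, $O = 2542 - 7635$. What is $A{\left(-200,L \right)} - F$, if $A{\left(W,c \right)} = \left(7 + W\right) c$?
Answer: $4797$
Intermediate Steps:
$O = -5093$
$A{\left(W,c \right)} = c \left(7 + W\right)$
$F = 10643$ ($F = \left(-5093 + 5127\right) + 103^{2} = 34 + 10609 = 10643$)
$A{\left(-200,L \right)} - F = - 80 \left(7 - 200\right) - 10643 = \left(-80\right) \left(-193\right) - 10643 = 15440 - 10643 = 4797$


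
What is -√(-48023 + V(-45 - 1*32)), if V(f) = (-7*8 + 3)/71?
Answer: -3*I*√26898634/71 ≈ -219.14*I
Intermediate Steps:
V(f) = -53/71 (V(f) = (-56 + 3)*(1/71) = -53*1/71 = -53/71)
-√(-48023 + V(-45 - 1*32)) = -√(-48023 - 53/71) = -√(-3409686/71) = -3*I*√26898634/71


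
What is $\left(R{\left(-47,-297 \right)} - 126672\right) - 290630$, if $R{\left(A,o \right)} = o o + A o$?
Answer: $-315134$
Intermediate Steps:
$R{\left(A,o \right)} = o^{2} + A o$
$\left(R{\left(-47,-297 \right)} - 126672\right) - 290630 = \left(- 297 \left(-47 - 297\right) - 126672\right) - 290630 = \left(\left(-297\right) \left(-344\right) - 126672\right) - 290630 = \left(102168 - 126672\right) - 290630 = -24504 - 290630 = -315134$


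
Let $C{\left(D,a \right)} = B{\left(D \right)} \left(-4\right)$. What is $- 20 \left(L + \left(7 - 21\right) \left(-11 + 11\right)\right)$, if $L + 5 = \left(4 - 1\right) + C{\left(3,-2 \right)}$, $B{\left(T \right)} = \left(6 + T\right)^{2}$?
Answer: $6520$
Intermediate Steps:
$C{\left(D,a \right)} = - 4 \left(6 + D\right)^{2}$ ($C{\left(D,a \right)} = \left(6 + D\right)^{2} \left(-4\right) = - 4 \left(6 + D\right)^{2}$)
$L = -326$ ($L = -5 + \left(\left(4 - 1\right) - 4 \left(6 + 3\right)^{2}\right) = -5 + \left(3 - 4 \cdot 9^{2}\right) = -5 + \left(3 - 324\right) = -5 - 321 = -326$)
$- 20 \left(L + \left(7 - 21\right) \left(-11 + 11\right)\right) = - 20 \left(-326 + \left(7 - 21\right) \left(-11 + 11\right)\right) = - 20 \left(-326 - 0\right) = - 20 \left(-326 + 0\right) = \left(-20\right) \left(-326\right) = 6520$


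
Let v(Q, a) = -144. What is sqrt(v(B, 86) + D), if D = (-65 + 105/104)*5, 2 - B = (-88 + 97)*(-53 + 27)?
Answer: I*sqrt(1254526)/52 ≈ 21.54*I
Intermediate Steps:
B = 236 (B = 2 - (-88 + 97)*(-53 + 27) = 2 - 9*(-26) = 2 - 1*(-234) = 2 + 234 = 236)
D = -33275/104 (D = (-65 + 105*(1/104))*5 = (-65 + 105/104)*5 = -6655/104*5 = -33275/104 ≈ -319.95)
sqrt(v(B, 86) + D) = sqrt(-144 - 33275/104) = sqrt(-48251/104) = I*sqrt(1254526)/52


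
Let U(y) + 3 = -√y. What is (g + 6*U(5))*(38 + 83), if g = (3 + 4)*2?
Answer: -484 - 726*√5 ≈ -2107.4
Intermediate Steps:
U(y) = -3 - √y
g = 14 (g = 7*2 = 14)
(g + 6*U(5))*(38 + 83) = (14 + 6*(-3 - √5))*(38 + 83) = (14 + (-18 - 6*√5))*121 = (-4 - 6*√5)*121 = -484 - 726*√5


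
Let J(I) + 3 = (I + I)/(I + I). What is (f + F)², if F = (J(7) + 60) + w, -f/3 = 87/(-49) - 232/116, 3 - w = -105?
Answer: 75498721/2401 ≈ 31445.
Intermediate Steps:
J(I) = -2 (J(I) = -3 + (I + I)/(I + I) = -3 + (2*I)/((2*I)) = -3 + (2*I)*(1/(2*I)) = -3 + 1 = -2)
w = 108 (w = 3 - 1*(-105) = 3 + 105 = 108)
f = 555/49 (f = -3*(87/(-49) - 232/116) = -3*(87*(-1/49) - 232*1/116) = -3*(-87/49 - 2) = -3*(-185/49) = 555/49 ≈ 11.327)
F = 166 (F = (-2 + 60) + 108 = 58 + 108 = 166)
(f + F)² = (555/49 + 166)² = (8689/49)² = 75498721/2401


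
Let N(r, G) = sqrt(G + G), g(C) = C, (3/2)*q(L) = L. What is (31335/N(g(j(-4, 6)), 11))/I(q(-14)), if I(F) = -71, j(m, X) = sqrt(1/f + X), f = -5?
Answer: -31335*sqrt(22)/1562 ≈ -94.094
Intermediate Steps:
q(L) = 2*L/3
j(m, X) = sqrt(-1/5 + X) (j(m, X) = sqrt(1/(-5) + X) = sqrt(1*(-1/5) + X) = sqrt(-1/5 + X))
N(r, G) = sqrt(2)*sqrt(G) (N(r, G) = sqrt(2*G) = sqrt(2)*sqrt(G))
(31335/N(g(j(-4, 6)), 11))/I(q(-14)) = (31335/((sqrt(2)*sqrt(11))))/(-71) = (31335/(sqrt(22)))*(-1/71) = (31335*(sqrt(22)/22))*(-1/71) = (31335*sqrt(22)/22)*(-1/71) = -31335*sqrt(22)/1562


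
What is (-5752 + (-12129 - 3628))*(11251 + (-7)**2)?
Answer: -243051700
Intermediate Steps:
(-5752 + (-12129 - 3628))*(11251 + (-7)**2) = (-5752 - 15757)*(11251 + 49) = -21509*11300 = -243051700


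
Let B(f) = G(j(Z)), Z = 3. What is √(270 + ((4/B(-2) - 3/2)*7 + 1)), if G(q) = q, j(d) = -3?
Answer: √9042/6 ≈ 15.848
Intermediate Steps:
B(f) = -3
√(270 + ((4/B(-2) - 3/2)*7 + 1)) = √(270 + ((4/(-3) - 3/2)*7 + 1)) = √(270 + ((4*(-⅓) - 3*½)*7 + 1)) = √(270 + ((-4/3 - 3/2)*7 + 1)) = √(270 + (-17/6*7 + 1)) = √(270 + (-119/6 + 1)) = √(270 - 113/6) = √(1507/6) = √9042/6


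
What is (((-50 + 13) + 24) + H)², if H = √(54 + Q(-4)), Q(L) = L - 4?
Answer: (13 - √46)² ≈ 38.659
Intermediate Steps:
Q(L) = -4 + L
H = √46 (H = √(54 + (-4 - 4)) = √(54 - 8) = √46 ≈ 6.7823)
(((-50 + 13) + 24) + H)² = (((-50 + 13) + 24) + √46)² = ((-37 + 24) + √46)² = (-13 + √46)²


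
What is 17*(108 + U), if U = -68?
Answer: 680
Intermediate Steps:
17*(108 + U) = 17*(108 - 68) = 17*40 = 680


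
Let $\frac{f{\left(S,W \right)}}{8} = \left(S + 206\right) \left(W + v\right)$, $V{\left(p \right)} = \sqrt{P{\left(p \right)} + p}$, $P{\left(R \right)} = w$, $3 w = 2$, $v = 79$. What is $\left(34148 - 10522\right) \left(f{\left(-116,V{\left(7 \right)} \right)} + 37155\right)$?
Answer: $2221670910 + 5670240 \sqrt{69} \approx 2.2688 \cdot 10^{9}$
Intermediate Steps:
$w = \frac{2}{3}$ ($w = \frac{1}{3} \cdot 2 = \frac{2}{3} \approx 0.66667$)
$P{\left(R \right)} = \frac{2}{3}$
$V{\left(p \right)} = \sqrt{\frac{2}{3} + p}$
$f{\left(S,W \right)} = 8 \left(79 + W\right) \left(206 + S\right)$ ($f{\left(S,W \right)} = 8 \left(S + 206\right) \left(W + 79\right) = 8 \left(206 + S\right) \left(79 + W\right) = 8 \left(79 + W\right) \left(206 + S\right)$)
$\left(34148 - 10522\right) \left(f{\left(-116,V{\left(7 \right)} \right)} + 37155\right) = \left(34148 - 10522\right) \left(\left(130192 + 632 \left(-116\right) + 1648 \frac{\sqrt{6 + 9 \cdot 7}}{3} + 8 \left(-116\right) \frac{\sqrt{6 + 9 \cdot 7}}{3}\right) + 37155\right) = 23626 \left(\left(130192 - 73312 + 1648 \frac{\sqrt{6 + 63}}{3} + 8 \left(-116\right) \frac{\sqrt{6 + 63}}{3}\right) + 37155\right) = 23626 \left(\left(130192 - 73312 + 1648 \frac{\sqrt{69}}{3} + 8 \left(-116\right) \frac{\sqrt{69}}{3}\right) + 37155\right) = 23626 \left(\left(130192 - 73312 + \frac{1648 \sqrt{69}}{3} - \frac{928 \sqrt{69}}{3}\right) + 37155\right) = 23626 \left(\left(56880 + 240 \sqrt{69}\right) + 37155\right) = 23626 \left(94035 + 240 \sqrt{69}\right) = 2221670910 + 5670240 \sqrt{69}$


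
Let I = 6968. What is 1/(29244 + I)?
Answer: 1/36212 ≈ 2.7615e-5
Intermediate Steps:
1/(29244 + I) = 1/(29244 + 6968) = 1/36212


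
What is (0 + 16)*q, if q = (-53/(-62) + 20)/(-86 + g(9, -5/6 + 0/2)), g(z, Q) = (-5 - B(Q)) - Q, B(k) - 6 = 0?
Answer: -62064/17887 ≈ -3.4698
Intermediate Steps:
B(k) = 6 (B(k) = 6 + 0 = 6)
g(z, Q) = -11 - Q (g(z, Q) = (-5 - 1*6) - Q = (-5 - 6) - Q = -11 - Q)
q = -3879/17887 (q = (-53/(-62) + 20)/(-86 + (-11 - (-5/6 + 0/2))) = (-53*(-1/62) + 20)/(-86 + (-11 - (-5*⅙ + 0*(½)))) = (53/62 + 20)/(-86 + (-11 - (-⅚ + 0))) = 1293/(62*(-86 + (-11 - 1*(-⅚)))) = 1293/(62*(-86 + (-11 + ⅚))) = 1293/(62*(-86 - 61/6)) = 1293/(62*(-577/6)) = (1293/62)*(-6/577) = -3879/17887 ≈ -0.21686)
(0 + 16)*q = (0 + 16)*(-3879/17887) = 16*(-3879/17887) = -62064/17887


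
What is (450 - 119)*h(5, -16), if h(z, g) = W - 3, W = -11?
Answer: -4634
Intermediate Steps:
h(z, g) = -14 (h(z, g) = -11 - 3 = -14)
(450 - 119)*h(5, -16) = (450 - 119)*(-14) = 331*(-14) = -4634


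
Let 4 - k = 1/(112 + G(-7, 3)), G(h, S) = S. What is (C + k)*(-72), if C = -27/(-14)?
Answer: -343116/805 ≈ -426.23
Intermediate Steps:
C = 27/14 (C = -27*(-1/14) = 27/14 ≈ 1.9286)
k = 459/115 (k = 4 - 1/(112 + 3) = 4 - 1/115 = 459/115 ≈ 3.9913)
(C + k)*(-72) = (27/14 + 459/115)*(-72) = (9531/1610)*(-72) = -343116/805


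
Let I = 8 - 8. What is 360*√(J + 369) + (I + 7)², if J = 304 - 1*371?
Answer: 49 + 360*√302 ≈ 6305.1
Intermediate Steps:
I = 0
J = -67 (J = 304 - 371 = -67)
360*√(J + 369) + (I + 7)² = 360*√(-67 + 369) + (0 + 7)² = 360*√302 + 7² = 360*√302 + 49 = 49 + 360*√302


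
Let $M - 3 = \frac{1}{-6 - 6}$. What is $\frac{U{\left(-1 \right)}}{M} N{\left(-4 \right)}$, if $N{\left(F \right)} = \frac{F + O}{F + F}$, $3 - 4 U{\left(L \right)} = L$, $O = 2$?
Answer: $\frac{3}{35} \approx 0.085714$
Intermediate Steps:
$U{\left(L \right)} = \frac{3}{4} - \frac{L}{4}$
$N{\left(F \right)} = \frac{2 + F}{2 F}$ ($N{\left(F \right)} = \frac{F + 2}{F + F} = \frac{2 + F}{2 F}$)
$M = \frac{35}{12}$ ($M = 3 + \frac{1}{-6 - 6} = 3 + \frac{1}{-12} = 3 - \frac{1}{12} = \frac{35}{12} \approx 2.9167$)
$\frac{U{\left(-1 \right)}}{M} N{\left(-4 \right)} = \frac{\frac{3}{4} - - \frac{1}{4}}{\frac{35}{12}} \frac{2 - 4}{2 \left(-4\right)} = \left(\frac{3}{4} + \frac{1}{4}\right) \frac{12}{35} \cdot \frac{1}{2} \left(- \frac{1}{4}\right) \left(-2\right) = 1 \cdot \frac{12}{35} \cdot \frac{1}{4} = \frac{12}{35} \cdot \frac{1}{4} = \frac{3}{35}$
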